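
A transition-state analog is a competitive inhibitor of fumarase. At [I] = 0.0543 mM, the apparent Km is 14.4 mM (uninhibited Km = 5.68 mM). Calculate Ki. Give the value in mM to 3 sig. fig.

0.0354 mM

Competitive: Km,app = α·Km with α = 1 + [I]/Ki.
α = Km,app/Km = 14.4/5.68 = 2.535.
Since α = 1 + [I]/Ki, [I]/Ki = 2.535 − 1 = 1.535 and Ki = 0.0543/1.535 = 0.0354 mM.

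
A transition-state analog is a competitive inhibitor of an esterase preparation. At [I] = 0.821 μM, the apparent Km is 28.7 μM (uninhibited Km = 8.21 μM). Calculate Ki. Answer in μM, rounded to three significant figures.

Competitive: Km,app = α·Km with α = 1 + [I]/Ki.
α = Km,app/Km = 28.7/8.21 = 3.496.
Ki = [I]/(α − 1) = 0.821/2.496 = 0.329 μM.

0.329 μM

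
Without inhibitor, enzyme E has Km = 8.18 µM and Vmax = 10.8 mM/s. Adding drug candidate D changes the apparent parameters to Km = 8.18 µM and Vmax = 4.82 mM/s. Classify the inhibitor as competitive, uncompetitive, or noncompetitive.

noncompetitive

Vmax decreases (10.8 → 4.82 mM/s) while Km is unchanged — pure noncompetitive inhibition.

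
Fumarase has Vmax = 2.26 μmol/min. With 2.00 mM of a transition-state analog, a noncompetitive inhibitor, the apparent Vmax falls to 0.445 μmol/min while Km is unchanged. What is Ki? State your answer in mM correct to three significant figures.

Noncompetitive: Vmax,app = Vmax/α with α = 1 + [I]/Ki.
α = Vmax/Vmax,app = 2.26/0.445 = 5.079.
Since α = 1 + [I]/Ki, [I]/Ki = 5.079 − 1 = 4.079 and Ki = 2.00/4.079 = 0.490 mM.

0.490 mM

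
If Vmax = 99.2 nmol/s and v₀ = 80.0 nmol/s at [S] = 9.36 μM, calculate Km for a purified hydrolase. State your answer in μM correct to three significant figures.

2.25 μM

From v = Vmax[S]/(Km+[S]), Km = [S](Vmax − v)/v.
Km = 9.36 × (99.2 − 80.0) / 80.0 = 179.7/80.0 = 2.25 μM.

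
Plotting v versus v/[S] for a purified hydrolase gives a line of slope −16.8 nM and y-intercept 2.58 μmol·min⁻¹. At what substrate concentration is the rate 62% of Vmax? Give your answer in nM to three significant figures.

The Eadie–Hofstee slope gives Km = 16.8 nM (slope = −Km).
v/Vmax = [S]/(Km+[S]) = 0.62 ⇒ [S] = Km·0.62/(1−0.62) = 16.8 × 1.632 = 27.4 nM.

27.4 nM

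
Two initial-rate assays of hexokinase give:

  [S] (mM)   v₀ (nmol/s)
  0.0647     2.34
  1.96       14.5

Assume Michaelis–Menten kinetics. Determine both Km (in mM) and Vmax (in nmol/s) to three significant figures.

Km = 0.423 mM; Vmax = 17.6 nmol/s

From v = Vmax[S]/(Km+[S]), each point gives Vmax = v(Km+[S])/[S].
Equating: 2.34(Km+0.0647)/0.0647 = 14.5(Km+1.96)/1.96.
36.17·Km + 2.34 = 7.398·Km + 14.5, so (36.17 − 7.398)·Km = 14.5 − 2.34.
Km = 12.16/28.77 = 0.423 mM; then Vmax = 2.34(0.423+0.0647)/0.0647 = 17.6 nmol/s.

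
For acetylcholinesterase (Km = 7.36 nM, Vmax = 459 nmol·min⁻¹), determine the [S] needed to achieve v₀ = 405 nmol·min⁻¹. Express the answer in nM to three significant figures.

55.2 nM

Rearranging v = Vmax[S]/(Km+[S]) gives [S] = Km·v/(Vmax − v).
[S] = 7.36 × 405 / (459 − 405) = 2981/54.00 = 55.2 nM.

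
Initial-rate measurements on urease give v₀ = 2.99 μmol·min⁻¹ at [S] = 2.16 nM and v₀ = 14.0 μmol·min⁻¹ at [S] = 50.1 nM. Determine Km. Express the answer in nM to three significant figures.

In reciprocal form, 1/v = (Km/Vmax)·(1/[S]) + 1/Vmax. The two points give (1/[S], 1/v) = (0.4630, 0.3344) and (0.01996, 0.07143).
Slope = (0.3344 − 0.07143)/(0.4630 − 0.01996) = 0.5937; intercept = 0.3344 − 0.5937×0.4630 = 0.05958.
Vmax = 1/intercept = 16.8 μmol·min⁻¹; Km = slope × Vmax = 0.5937 × 16.8 = 9.97 nM.

9.97 nM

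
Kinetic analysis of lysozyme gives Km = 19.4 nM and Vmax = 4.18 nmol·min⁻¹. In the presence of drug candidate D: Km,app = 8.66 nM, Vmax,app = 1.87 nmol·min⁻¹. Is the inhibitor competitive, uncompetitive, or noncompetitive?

Both Km and Vmax decrease by the same factor (~2.24-fold) — characteristic of uncompetitive inhibition.

uncompetitive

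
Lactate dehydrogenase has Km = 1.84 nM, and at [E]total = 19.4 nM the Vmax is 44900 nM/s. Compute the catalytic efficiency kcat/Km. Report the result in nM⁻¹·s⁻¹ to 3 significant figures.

kcat = Vmax/[E]total = 44900/19.4 = 2310 s⁻¹.
kcat/Km = 2310/1.84 = 1260 nM⁻¹·s⁻¹.

1260 nM⁻¹·s⁻¹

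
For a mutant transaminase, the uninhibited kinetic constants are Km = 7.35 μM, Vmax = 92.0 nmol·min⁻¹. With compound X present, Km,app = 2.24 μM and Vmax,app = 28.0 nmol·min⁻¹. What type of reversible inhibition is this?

uncompetitive

Both Km and Vmax decrease by the same factor (~3.28-fold) — characteristic of uncompetitive inhibition.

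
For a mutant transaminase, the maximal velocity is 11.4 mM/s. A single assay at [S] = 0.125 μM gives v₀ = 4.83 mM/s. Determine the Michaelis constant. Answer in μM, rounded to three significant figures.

v/Vmax = 4.83/11.4 = 0.4237 = [S]/(Km+[S]).
So Km + [S] = [S]/0.4237 = 0.2950 μM, giving Km = 0.2950 − 0.125 = 0.170 μM.

0.170 μM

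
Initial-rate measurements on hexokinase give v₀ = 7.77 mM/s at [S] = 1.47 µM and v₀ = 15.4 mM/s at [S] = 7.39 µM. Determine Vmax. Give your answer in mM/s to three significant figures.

20.4 mM/s

In reciprocal form, 1/v = (Km/Vmax)·(1/[S]) + 1/Vmax. The two points give (1/[S], 1/v) = (0.6803, 0.1287) and (0.1353, 0.06494).
Slope = (0.1287 − 0.06494)/(0.6803 − 0.1353) = 0.1170; intercept = 0.1287 − 0.1170×0.6803 = 0.04910.
Vmax = 1/intercept = 20.4 mM/s; Km = slope × Vmax = 0.1170 × 20.4 = 2.38 µM.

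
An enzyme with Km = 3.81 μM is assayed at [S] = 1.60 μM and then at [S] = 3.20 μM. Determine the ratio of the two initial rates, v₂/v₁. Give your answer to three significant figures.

1.54

Since Vmax cancels, v₂/v₁ = [S]₂(Km+[S]₁) / [S]₁(Km+[S]₂).
= 3.20×(3.81+1.60) / (1.60×(3.81+3.20)) = 17.31/11.22 = 1.54.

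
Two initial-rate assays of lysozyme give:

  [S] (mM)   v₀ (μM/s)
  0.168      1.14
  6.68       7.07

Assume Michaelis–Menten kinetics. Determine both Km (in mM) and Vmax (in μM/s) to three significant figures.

From v = Vmax[S]/(Km+[S]), each point gives Vmax = v(Km+[S])/[S].
Equating: 1.14(Km+0.168)/0.168 = 7.07(Km+6.68)/6.68.
6.786·Km + 1.14 = 1.058·Km + 7.07, so (6.786 − 1.058)·Km = 7.07 − 1.14.
Km = 5.930/5.727 = 1.04 mM; then Vmax = 1.14(1.04+0.168)/0.168 = 8.17 μM/s.

Km = 1.04 mM; Vmax = 8.17 μM/s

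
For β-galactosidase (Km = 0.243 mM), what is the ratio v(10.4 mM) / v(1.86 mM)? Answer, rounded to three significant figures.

1.10

The fractional saturations are [S]/(Km+[S]) = 1.86/2.103 = 0.8845 and 10.4/10.64 = 0.9772.
v₂/v₁ is just their ratio: 0.9772/0.8845 = 1.10.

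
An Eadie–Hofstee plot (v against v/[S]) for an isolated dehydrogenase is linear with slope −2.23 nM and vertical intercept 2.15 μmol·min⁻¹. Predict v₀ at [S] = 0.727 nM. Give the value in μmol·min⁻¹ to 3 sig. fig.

In the Eadie–Hofstee form v = Vmax − Km·(v/[S]), the slope is −Km and the intercept is Vmax, so Km = 2.23 nM and Vmax = 2.15 μmol·min⁻¹.
v = 2.15 × 0.727/(2.23 + 0.727) = 0.529 μmol·min⁻¹.

0.529 μmol·min⁻¹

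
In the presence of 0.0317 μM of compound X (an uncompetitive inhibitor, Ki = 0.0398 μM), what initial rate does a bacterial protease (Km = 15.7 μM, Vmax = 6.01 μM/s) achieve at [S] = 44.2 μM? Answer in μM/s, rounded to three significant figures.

2.79 μM/s

α = 1 + [I]/Ki = 1 + 0.0317/0.0398 = 1.796.
For an uncompetitive inhibitor, both parameters are divided by α, giving Vmax/α and Km/α: Km,app = 8.74 μM, Vmax,app = 3.35 μM/s.
v = Vmax,app·[S]/(Km,app + [S]) = 3.35 × 44.2/(8.74 + 44.2) = 2.79 μM/s.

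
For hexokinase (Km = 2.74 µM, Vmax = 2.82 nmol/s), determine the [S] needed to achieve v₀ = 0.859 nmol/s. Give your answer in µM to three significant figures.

The required fractional saturation is v/Vmax = 0.859/2.82 = 0.3046.
Then [S]/(Km+[S]) = 0.3046 ⇒ [S] = 2.74 × 0.3046/(1 − 0.3046) = 1.20 µM.

1.20 µM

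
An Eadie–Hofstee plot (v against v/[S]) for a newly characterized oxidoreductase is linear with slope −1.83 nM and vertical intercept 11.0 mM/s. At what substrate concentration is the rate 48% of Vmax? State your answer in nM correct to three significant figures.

The Eadie–Hofstee slope gives Km = 1.83 nM (slope = −Km).
v/Vmax = [S]/(Km+[S]) = 0.48 ⇒ [S] = Km·0.48/(1−0.48) = 1.83 × 0.9231 = 1.69 nM.

1.69 nM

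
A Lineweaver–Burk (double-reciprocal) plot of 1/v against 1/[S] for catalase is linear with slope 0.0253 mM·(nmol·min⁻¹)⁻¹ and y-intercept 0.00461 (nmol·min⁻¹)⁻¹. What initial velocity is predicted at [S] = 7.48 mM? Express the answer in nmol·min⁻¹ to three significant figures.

The y-intercept is 1/Vmax, so Vmax = 1/0.00461 = 217 nmol·min⁻¹.
The slope is Km/Vmax, so Km = 0.0253 × 217 = 5.49 mM.
Then v = 217 × 7.48/(5.49 + 7.48) = 125 nmol·min⁻¹.

125 nmol·min⁻¹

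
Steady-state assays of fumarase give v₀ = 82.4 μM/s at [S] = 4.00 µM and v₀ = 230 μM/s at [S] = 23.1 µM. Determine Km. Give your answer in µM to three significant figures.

13.9 µM

In reciprocal form, 1/v = (Km/Vmax)·(1/[S]) + 1/Vmax. The two points give (1/[S], 1/v) = (0.2500, 0.01214) and (0.04329, 0.004348).
Slope = (0.01214 − 0.004348)/(0.2500 − 0.04329) = 0.03768; intercept = 0.01214 − 0.03768×0.2500 = 0.002717.
Vmax = 1/intercept = 368 μM/s; Km = slope × Vmax = 0.03768 × 368 = 13.9 µM.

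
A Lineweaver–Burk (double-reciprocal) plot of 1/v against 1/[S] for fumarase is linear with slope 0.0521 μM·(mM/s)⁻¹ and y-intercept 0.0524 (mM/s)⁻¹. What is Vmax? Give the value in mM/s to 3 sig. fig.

The y-intercept of a Lineweaver–Burk plot equals 1/Vmax, so Vmax = 1/0.0524 = 19.1 mM/s.

19.1 mM/s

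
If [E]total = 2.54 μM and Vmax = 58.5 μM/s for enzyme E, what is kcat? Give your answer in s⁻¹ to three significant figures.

23.0 s⁻¹

kcat = Vmax/[E]total = 58.5 μM/s / 2.54 μM = 23.0 s⁻¹.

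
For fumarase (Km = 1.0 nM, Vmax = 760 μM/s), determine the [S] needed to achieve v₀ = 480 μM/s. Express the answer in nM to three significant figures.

1.71 nM

Rearranging v = Vmax[S]/(Km+[S]) gives [S] = Km·v/(Vmax − v).
[S] = 1.0 × 480 / (760 − 480) = 480.0/280.0 = 1.71 nM.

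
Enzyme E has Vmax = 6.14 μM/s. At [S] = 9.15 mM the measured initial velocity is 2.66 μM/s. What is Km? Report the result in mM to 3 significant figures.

From v = Vmax[S]/(Km+[S]), Km = [S](Vmax − v)/v.
Km = 9.15 × (6.14 − 2.66) / 2.66 = 31.84/2.66 = 12.0 mM.

12.0 mM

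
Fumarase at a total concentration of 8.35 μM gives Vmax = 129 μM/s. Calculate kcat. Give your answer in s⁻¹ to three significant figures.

15.4 s⁻¹

kcat = Vmax/[E]total = 129 μM/s / 8.35 μM = 15.4 s⁻¹.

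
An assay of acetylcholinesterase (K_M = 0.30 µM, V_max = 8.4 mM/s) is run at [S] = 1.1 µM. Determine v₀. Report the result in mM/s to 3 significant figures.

6.60 mM/s

[S]/(Km+[S]) = 1.1/1.400 = 0.7857, the fractional saturation.
v = 0.7857 × Vmax = 0.7857 × 8.4 = 6.60 mM/s.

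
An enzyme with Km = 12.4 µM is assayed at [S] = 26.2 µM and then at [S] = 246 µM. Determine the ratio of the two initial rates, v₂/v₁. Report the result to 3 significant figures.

Since Vmax cancels, v₂/v₁ = [S]₂(Km+[S]₁) / [S]₁(Km+[S]₂).
= 246×(12.4+26.2) / (26.2×(12.4+246)) = 9496/6770 = 1.40.

1.40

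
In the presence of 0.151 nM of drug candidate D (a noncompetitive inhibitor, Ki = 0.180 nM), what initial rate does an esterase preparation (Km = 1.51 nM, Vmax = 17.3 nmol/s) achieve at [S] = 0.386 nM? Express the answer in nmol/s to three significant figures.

1.92 nmol/s

α = 1 + [I]/Ki = 1 + 0.151/0.180 = 1.839.
For a noncompetitive inhibitor, Vmax is reduced to Vmax/α while Km is unchanged: Km,app = 1.51 nM, Vmax,app = 9.41 nmol/s.
v = Vmax,app·[S]/(Km,app + [S]) = 9.41 × 0.386/(1.51 + 0.386) = 1.92 nmol/s.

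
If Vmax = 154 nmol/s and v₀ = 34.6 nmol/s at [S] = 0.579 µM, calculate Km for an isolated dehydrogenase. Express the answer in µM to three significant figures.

v/Vmax = 34.6/154 = 0.2247 = [S]/(Km+[S]).
So Km + [S] = [S]/0.2247 = 2.577 µM, giving Km = 2.577 − 0.579 = 2.00 µM.

2.00 µM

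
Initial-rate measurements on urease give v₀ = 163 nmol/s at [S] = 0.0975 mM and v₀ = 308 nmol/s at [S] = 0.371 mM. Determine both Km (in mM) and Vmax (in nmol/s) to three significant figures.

In reciprocal form, 1/v = (Km/Vmax)·(1/[S]) + 1/Vmax. The two points give (1/[S], 1/v) = (10.26, 0.006135) and (2.695, 0.003247).
Slope = (0.006135 − 0.003247)/(10.26 − 2.695) = 0.0003820; intercept = 0.006135 − 0.0003820×10.26 = 0.002217.
Vmax = 1/intercept = 451 nmol/s; Km = slope × Vmax = 0.0003820 × 451 = 0.172 mM.

Km = 0.172 mM; Vmax = 451 nmol/s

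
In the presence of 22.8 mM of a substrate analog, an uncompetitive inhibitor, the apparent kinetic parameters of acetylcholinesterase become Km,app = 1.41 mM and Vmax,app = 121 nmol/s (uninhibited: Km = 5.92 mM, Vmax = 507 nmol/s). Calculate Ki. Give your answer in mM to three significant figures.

7.15 mM

Uncompetitive: Vmax,app = Vmax/α (and Km,app = Km/α) with α = 1 + [I]/Ki.
α = Vmax/Vmax,app = 507/121 = 4.190.
Since α = 1 + [I]/Ki, [I]/Ki = 4.190 − 1 = 3.190 and Ki = 22.8/3.190 = 7.15 mM.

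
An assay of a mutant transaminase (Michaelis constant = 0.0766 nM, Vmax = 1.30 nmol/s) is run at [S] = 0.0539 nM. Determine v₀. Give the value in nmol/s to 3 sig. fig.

v = Vmax·[S]/(Km + [S]) = 1.30 × 0.0539 / (0.0766 + 0.0539)
  = 0.07007 / 0.1305 = 0.537 nmol/s.

0.537 nmol/s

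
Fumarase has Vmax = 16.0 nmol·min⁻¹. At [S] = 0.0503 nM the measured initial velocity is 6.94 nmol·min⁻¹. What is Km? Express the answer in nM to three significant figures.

v/Vmax = 6.94/16.0 = 0.4338 = [S]/(Km+[S]).
So Km + [S] = [S]/0.4338 = 0.1160 nM, giving Km = 0.1160 − 0.0503 = 0.0657 nM.

0.0657 nM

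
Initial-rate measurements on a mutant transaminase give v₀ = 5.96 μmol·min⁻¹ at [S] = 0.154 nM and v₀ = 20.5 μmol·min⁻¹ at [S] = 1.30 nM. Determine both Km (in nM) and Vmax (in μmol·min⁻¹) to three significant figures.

Km = 0.634 nM; Vmax = 30.5 μmol·min⁻¹

From v = Vmax[S]/(Km+[S]), each point gives Vmax = v(Km+[S])/[S].
Equating: 5.96(Km+0.154)/0.154 = 20.5(Km+1.30)/1.30.
38.70·Km + 5.96 = 15.77·Km + 20.5, so (38.70 − 15.77)·Km = 20.5 − 5.96.
Km = 14.54/22.93 = 0.634 nM; then Vmax = 5.96(0.634+0.154)/0.154 = 30.5 μmol·min⁻¹.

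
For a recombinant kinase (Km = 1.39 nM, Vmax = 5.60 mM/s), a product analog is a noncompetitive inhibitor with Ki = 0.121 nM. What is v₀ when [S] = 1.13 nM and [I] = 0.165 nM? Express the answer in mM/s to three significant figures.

1.06 mM/s

α = 1 + [I]/Ki = 1 + 0.165/0.121 = 2.364.
For a noncompetitive inhibitor, Vmax is reduced to Vmax/α while Km is unchanged: Km,app = 1.39 nM, Vmax,app = 2.37 mM/s.
v = Vmax,app·[S]/(Km,app + [S]) = 2.37 × 1.13/(1.39 + 1.13) = 1.06 mM/s.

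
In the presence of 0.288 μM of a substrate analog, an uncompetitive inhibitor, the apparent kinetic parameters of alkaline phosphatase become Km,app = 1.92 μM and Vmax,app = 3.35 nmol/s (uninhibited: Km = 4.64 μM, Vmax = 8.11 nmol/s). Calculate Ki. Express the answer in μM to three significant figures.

Uncompetitive: Vmax,app = Vmax/α (and Km,app = Km/α) with α = 1 + [I]/Ki.
α = Vmax/Vmax,app = 8.11/3.35 = 2.421.
Ki = [I]/(α − 1) = 0.288/1.421 = 0.203 μM.

0.203 μM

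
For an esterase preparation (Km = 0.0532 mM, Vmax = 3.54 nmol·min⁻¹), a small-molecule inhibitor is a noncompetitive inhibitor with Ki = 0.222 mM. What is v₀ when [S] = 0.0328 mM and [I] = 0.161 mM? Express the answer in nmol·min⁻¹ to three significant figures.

With α = 1 + [I]/Ki = 1 + 0.161/0.222 = 1.725, the noncompetitive rate law is v = (Vmax/α)·[S] / (Km + [S]).
v = (3.54/1.725)×0.0328 / (0.0532 + 0.0328) = 0.06730/0.08600 = 0.783 nmol·min⁻¹.

0.783 nmol·min⁻¹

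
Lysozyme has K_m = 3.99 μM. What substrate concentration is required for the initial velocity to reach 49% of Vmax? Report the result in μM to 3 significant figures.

3.83 μM

v/Vmax = [S]/(Km+[S]) = 0.49, so [S] = Km·0.49/(1 − 0.49) = 3.99 × 0.9608.
[S] = 3.83 μM.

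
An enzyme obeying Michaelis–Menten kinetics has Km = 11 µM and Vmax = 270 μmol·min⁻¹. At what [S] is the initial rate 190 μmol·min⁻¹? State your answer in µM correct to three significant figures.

The required fractional saturation is v/Vmax = 190/270 = 0.7037.
Then [S]/(Km+[S]) = 0.7037 ⇒ [S] = 11 × 0.7037/(1 − 0.7037) = 26.1 µM.

26.1 µM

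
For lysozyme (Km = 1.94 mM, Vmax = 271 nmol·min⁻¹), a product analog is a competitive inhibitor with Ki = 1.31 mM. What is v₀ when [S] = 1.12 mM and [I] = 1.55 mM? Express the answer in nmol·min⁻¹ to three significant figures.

56.7 nmol·min⁻¹

α = 1 + [I]/Ki = 1 + 1.55/1.31 = 2.183.
For a competitive inhibitor, Vmax is unchanged and the apparent Km becomes α·Km: Km,app = 4.24 mM, Vmax,app = 271 nmol·min⁻¹.
v = Vmax,app·[S]/(Km,app + [S]) = 271 × 1.12/(4.24 + 1.12) = 56.7 nmol·min⁻¹.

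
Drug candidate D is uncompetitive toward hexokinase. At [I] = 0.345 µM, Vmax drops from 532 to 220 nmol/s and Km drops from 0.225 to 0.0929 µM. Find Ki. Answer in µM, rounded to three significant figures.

0.243 µM

Uncompetitive: Vmax,app = Vmax/α (and Km,app = Km/α) with α = 1 + [I]/Ki.
α = Vmax/Vmax,app = 532/220 = 2.418.
Since α = 1 + [I]/Ki, [I]/Ki = 2.418 − 1 = 1.418 and Ki = 0.345/1.418 = 0.243 µM.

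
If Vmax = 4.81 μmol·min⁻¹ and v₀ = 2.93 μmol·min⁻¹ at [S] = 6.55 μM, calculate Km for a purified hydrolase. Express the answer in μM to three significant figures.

v/Vmax = 2.93/4.81 = 0.6091 = [S]/(Km+[S]).
So Km + [S] = [S]/0.6091 = 10.75 μM, giving Km = 10.75 − 6.55 = 4.20 μM.

4.20 μM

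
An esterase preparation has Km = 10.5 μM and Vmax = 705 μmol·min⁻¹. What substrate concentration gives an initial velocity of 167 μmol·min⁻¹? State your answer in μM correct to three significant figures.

The required fractional saturation is v/Vmax = 167/705 = 0.2369.
Then [S]/(Km+[S]) = 0.2369 ⇒ [S] = 10.5 × 0.2369/(1 − 0.2369) = 3.26 μM.

3.26 μM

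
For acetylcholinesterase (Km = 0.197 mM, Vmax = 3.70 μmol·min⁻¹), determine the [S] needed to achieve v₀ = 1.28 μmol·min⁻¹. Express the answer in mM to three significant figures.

0.104 mM

The required fractional saturation is v/Vmax = 1.28/3.70 = 0.3459.
Then [S]/(Km+[S]) = 0.3459 ⇒ [S] = 0.197 × 0.3459/(1 − 0.3459) = 0.104 mM.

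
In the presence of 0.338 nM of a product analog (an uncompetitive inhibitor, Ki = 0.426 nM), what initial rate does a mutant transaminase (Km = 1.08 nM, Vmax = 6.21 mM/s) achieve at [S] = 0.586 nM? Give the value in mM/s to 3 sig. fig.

With α = 1 + [I]/Ki = 1 + 0.338/0.426 = 1.793, the uncompetitive rate law is v = (Vmax/α)·[S] / (Km/α + [S]).
v = (6.21/1.793)×0.586 / (1.08/1.793 + 0.586) = 2.029/1.188 = 1.71 mM/s.

1.71 mM/s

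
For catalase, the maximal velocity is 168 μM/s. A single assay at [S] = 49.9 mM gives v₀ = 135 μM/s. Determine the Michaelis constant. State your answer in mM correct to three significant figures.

12.2 mM

v/Vmax = 135/168 = 0.8036 = [S]/(Km+[S]).
So Km + [S] = [S]/0.8036 = 62.10 mM, giving Km = 62.10 − 49.9 = 12.2 mM.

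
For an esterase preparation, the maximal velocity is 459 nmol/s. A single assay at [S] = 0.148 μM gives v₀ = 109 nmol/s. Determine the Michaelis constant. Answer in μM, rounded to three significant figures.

From v = Vmax[S]/(Km+[S]), Km = [S](Vmax − v)/v.
Km = 0.148 × (459 − 109) / 109 = 51.80/109 = 0.475 μM.

0.475 μM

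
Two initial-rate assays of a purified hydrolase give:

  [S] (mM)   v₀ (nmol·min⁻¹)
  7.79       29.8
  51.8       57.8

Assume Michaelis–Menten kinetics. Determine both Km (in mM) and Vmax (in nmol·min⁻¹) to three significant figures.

In reciprocal form, 1/v = (Km/Vmax)·(1/[S]) + 1/Vmax. The two points give (1/[S], 1/v) = (0.1284, 0.03356) and (0.01931, 0.01730).
Slope = (0.03356 − 0.01730)/(0.1284 − 0.01931) = 0.1490; intercept = 0.03356 − 0.1490×0.1284 = 0.01442.
Vmax = 1/intercept = 69.3 nmol·min⁻¹; Km = slope × Vmax = 0.1490 × 69.3 = 10.3 mM.

Km = 10.3 mM; Vmax = 69.3 nmol·min⁻¹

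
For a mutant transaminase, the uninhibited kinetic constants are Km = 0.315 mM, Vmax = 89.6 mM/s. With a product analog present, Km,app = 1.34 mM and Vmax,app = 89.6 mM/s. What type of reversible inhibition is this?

Km increases (0.315 → 1.34 mM) while Vmax is unchanged — the hallmark of competitive inhibition.

competitive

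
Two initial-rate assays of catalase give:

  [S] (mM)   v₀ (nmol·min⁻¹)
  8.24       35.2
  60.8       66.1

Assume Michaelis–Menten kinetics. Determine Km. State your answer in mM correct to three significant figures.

From v = Vmax[S]/(Km+[S]), each point gives Vmax = v(Km+[S])/[S].
Equating: 35.2(Km+8.24)/8.24 = 66.1(Km+60.8)/60.8.
4.272·Km + 35.2 = 1.087·Km + 66.1, so (4.272 − 1.087)·Km = 66.1 − 35.2.
Km = 30.90/3.185 = 9.70 mM; then Vmax = 35.2(9.70+8.24)/8.24 = 76.6 nmol·min⁻¹.

9.70 mM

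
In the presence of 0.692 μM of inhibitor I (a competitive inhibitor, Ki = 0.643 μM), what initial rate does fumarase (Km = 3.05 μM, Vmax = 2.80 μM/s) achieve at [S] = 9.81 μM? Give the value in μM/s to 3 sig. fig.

1.70 μM/s

With α = 1 + [I]/Ki = 1 + 0.692/0.643 = 2.076, the competitive rate law is v = Vmax[S] / (αKm + [S]).
v = 2.80×9.81 / (2.076×3.05 + 9.81) = 27.47/16.14 = 1.70 μM/s.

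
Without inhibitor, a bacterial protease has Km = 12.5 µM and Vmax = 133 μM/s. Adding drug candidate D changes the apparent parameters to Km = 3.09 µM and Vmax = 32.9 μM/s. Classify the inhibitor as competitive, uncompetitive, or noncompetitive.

uncompetitive

Both Km and Vmax decrease by the same factor (~4.04-fold) — characteristic of uncompetitive inhibition.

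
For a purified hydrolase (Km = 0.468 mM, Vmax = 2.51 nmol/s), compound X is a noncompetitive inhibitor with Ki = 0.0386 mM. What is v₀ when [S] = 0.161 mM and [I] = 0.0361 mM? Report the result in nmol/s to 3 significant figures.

α = 1 + [I]/Ki = 1 + 0.0361/0.0386 = 1.935.
For a noncompetitive inhibitor, Vmax is reduced to Vmax/α while Km is unchanged: Km,app = 0.468 mM, Vmax,app = 1.30 nmol/s.
v = Vmax,app·[S]/(Km,app + [S]) = 1.30 × 0.161/(0.468 + 0.161) = 0.332 nmol/s.

0.332 nmol/s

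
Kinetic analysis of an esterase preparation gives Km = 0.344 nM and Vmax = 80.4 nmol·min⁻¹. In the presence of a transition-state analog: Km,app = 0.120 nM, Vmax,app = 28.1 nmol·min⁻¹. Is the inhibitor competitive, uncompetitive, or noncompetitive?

uncompetitive

Both Km and Vmax decrease by the same factor (~2.86-fold) — characteristic of uncompetitive inhibition.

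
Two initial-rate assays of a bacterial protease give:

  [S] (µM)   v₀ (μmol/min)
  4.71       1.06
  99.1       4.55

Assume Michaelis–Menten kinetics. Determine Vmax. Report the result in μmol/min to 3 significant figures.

5.44 μmol/min

From v = Vmax[S]/(Km+[S]), each point gives Vmax = v(Km+[S])/[S].
Equating: 1.06(Km+4.71)/4.71 = 4.55(Km+99.1)/99.1.
0.2251·Km + 1.06 = 0.04591·Km + 4.55, so (0.2251 − 0.04591)·Km = 4.55 − 1.06.
Km = 3.490/0.1791 = 19.5 µM; then Vmax = 1.06(19.5+4.71)/4.71 = 5.44 μmol/min.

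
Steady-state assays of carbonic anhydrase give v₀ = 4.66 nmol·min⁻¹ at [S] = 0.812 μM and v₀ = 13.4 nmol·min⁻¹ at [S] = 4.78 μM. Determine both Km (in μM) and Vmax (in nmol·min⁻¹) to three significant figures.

Km = 2.98 μM; Vmax = 21.7 nmol·min⁻¹

In reciprocal form, 1/v = (Km/Vmax)·(1/[S]) + 1/Vmax. The two points give (1/[S], 1/v) = (1.232, 0.2146) and (0.2092, 0.07463).
Slope = (0.2146 − 0.07463)/(1.232 − 0.2092) = 0.1369; intercept = 0.2146 − 0.1369×1.232 = 0.04598.
Vmax = 1/intercept = 21.7 nmol·min⁻¹; Km = slope × Vmax = 0.1369 × 21.7 = 2.98 μM.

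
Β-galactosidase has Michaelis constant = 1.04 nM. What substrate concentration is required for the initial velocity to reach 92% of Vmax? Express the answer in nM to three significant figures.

12.0 nM

v/Vmax = [S]/(Km+[S]) = 0.92, so [S] = Km·0.92/(1 − 0.92) = 1.04 × 11.50.
[S] = 12.0 nM.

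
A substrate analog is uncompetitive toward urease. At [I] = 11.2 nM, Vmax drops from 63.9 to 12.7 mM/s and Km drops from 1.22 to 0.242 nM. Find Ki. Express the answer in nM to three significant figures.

2.78 nM

Uncompetitive: Vmax,app = Vmax/α (and Km,app = Km/α) with α = 1 + [I]/Ki.
α = Vmax/Vmax,app = 63.9/12.7 = 5.031.
Since α = 1 + [I]/Ki, [I]/Ki = 5.031 − 1 = 4.031 and Ki = 11.2/4.031 = 2.78 nM.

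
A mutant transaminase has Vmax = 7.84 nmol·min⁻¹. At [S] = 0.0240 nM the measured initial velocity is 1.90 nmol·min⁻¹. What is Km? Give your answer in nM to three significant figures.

0.0750 nM

v/Vmax = 1.90/7.84 = 0.2423 = [S]/(Km+[S]).
So Km + [S] = [S]/0.2423 = 0.09903 nM, giving Km = 0.09903 − 0.0240 = 0.0750 nM.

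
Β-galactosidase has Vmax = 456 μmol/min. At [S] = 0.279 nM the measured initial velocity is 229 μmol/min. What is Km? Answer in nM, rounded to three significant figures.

From v = Vmax[S]/(Km+[S]), Km = [S](Vmax − v)/v.
Km = 0.279 × (456 − 229) / 229 = 63.33/229 = 0.277 nM.

0.277 nM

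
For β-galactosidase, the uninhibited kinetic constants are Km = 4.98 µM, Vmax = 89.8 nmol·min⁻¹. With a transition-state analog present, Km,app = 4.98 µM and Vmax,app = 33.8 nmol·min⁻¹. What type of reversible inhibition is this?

noncompetitive

Vmax decreases (89.8 → 33.8 nmol·min⁻¹) while Km is unchanged — pure noncompetitive inhibition.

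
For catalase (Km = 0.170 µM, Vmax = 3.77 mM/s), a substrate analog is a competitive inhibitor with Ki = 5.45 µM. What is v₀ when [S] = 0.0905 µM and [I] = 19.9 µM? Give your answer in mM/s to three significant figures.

α = 1 + [I]/Ki = 1 + 19.9/5.45 = 4.651.
For a competitive inhibitor, Vmax is unchanged and the apparent Km becomes α·Km: Km,app = 0.791 µM, Vmax,app = 3.77 mM/s.
v = Vmax,app·[S]/(Km,app + [S]) = 3.77 × 0.0905/(0.791 + 0.0905) = 0.387 mM/s.

0.387 mM/s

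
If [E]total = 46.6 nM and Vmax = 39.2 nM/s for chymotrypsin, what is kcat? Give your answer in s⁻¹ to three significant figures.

kcat = Vmax/[E]total = 39.2 nM/s / 46.6 nM = 0.841 s⁻¹.

0.841 s⁻¹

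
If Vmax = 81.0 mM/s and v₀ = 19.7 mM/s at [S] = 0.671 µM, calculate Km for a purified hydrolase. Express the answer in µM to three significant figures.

2.09 µM

v/Vmax = 19.7/81.0 = 0.2432 = [S]/(Km+[S]).
So Km + [S] = [S]/0.2432 = 2.759 µM, giving Km = 2.759 − 0.671 = 2.09 µM.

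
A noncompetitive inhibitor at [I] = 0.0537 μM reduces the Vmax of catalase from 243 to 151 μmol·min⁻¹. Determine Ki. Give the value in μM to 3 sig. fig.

0.0881 μM

Noncompetitive: Vmax,app = Vmax/α with α = 1 + [I]/Ki.
α = Vmax/Vmax,app = 243/151 = 1.609.
Ki = [I]/(α − 1) = 0.0537/0.6093 = 0.0881 μM.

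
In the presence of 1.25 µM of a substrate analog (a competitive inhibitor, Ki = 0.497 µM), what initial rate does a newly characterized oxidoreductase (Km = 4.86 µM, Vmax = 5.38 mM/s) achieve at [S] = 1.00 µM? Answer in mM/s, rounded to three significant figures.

α = 1 + [I]/Ki = 1 + 1.25/0.497 = 3.515.
For a competitive inhibitor, Vmax is unchanged and the apparent Km becomes α·Km: Km,app = 17.1 µM, Vmax,app = 5.38 mM/s.
v = Vmax,app·[S]/(Km,app + [S]) = 5.38 × 1.00/(17.1 + 1.00) = 0.298 mM/s.

0.298 mM/s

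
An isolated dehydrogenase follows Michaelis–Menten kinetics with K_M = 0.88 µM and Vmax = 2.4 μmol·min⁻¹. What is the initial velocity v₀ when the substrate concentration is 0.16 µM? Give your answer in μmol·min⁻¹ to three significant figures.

v = Vmax·[S]/(Km + [S]) = 2.4 × 0.16 / (0.88 + 0.16)
  = 0.3840 / 1.040 = 0.369 μmol·min⁻¹.

0.369 μmol·min⁻¹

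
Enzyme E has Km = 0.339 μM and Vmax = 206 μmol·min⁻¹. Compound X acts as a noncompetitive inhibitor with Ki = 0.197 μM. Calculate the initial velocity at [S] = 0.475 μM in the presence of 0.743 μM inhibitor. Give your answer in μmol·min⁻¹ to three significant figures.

25.2 μmol·min⁻¹

With α = 1 + [I]/Ki = 1 + 0.743/0.197 = 4.772, the noncompetitive rate law is v = (Vmax/α)·[S] / (Km + [S]).
v = (206/4.772)×0.475 / (0.339 + 0.475) = 20.51/0.8140 = 25.2 μmol·min⁻¹.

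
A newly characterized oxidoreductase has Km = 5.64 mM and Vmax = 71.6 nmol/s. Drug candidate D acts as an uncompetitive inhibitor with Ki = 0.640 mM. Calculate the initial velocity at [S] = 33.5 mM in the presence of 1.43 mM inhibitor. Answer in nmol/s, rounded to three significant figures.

21.0 nmol/s

α = 1 + [I]/Ki = 1 + 1.43/0.640 = 3.234.
For an uncompetitive inhibitor, both parameters are divided by α, giving Vmax/α and Km/α: Km,app = 1.74 mM, Vmax,app = 22.1 nmol/s.
v = Vmax,app·[S]/(Km,app + [S]) = 22.1 × 33.5/(1.74 + 33.5) = 21.0 nmol/s.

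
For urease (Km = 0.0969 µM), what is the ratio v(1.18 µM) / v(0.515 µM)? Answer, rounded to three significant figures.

1.10

Since Vmax cancels, v₂/v₁ = [S]₂(Km+[S]₁) / [S]₁(Km+[S]₂).
= 1.18×(0.0969+0.515) / (0.515×(0.0969+1.18)) = 0.7220/0.6576 = 1.10.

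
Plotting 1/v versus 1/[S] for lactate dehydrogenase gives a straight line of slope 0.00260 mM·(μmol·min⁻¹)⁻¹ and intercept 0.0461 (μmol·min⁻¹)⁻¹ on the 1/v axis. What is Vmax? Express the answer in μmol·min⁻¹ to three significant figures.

21.7 μmol·min⁻¹

The y-intercept of a Lineweaver–Burk plot equals 1/Vmax, so Vmax = 1/0.0461 = 21.7 μmol·min⁻¹.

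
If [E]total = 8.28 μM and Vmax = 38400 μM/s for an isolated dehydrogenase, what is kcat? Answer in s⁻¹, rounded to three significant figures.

kcat = Vmax/[E]total = 38400 μM/s / 8.28 μM = 4640 s⁻¹.

4640 s⁻¹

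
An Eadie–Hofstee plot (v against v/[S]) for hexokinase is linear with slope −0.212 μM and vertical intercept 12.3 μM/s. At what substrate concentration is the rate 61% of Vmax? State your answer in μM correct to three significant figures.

The Eadie–Hofstee slope gives Km = 0.212 μM (slope = −Km).
v/Vmax = [S]/(Km+[S]) = 0.61 ⇒ [S] = Km·0.61/(1−0.61) = 0.212 × 1.564 = 0.332 μM.

0.332 μM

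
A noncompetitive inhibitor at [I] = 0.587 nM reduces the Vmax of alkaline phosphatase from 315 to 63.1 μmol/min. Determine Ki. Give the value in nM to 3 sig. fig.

0.147 nM

Noncompetitive: Vmax,app = Vmax/α with α = 1 + [I]/Ki.
α = Vmax/Vmax,app = 315/63.1 = 4.992.
Since α = 1 + [I]/Ki, [I]/Ki = 4.992 − 1 = 3.992 and Ki = 0.587/3.992 = 0.147 nM.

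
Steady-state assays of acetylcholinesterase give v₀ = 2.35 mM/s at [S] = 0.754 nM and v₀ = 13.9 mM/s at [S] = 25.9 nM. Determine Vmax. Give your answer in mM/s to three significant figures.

From v = Vmax[S]/(Km+[S]), each point gives Vmax = v(Km+[S])/[S].
Equating: 2.35(Km+0.754)/0.754 = 13.9(Km+25.9)/25.9.
3.117·Km + 2.35 = 0.5367·Km + 13.9, so (3.117 − 0.5367)·Km = 13.9 − 2.35.
Km = 11.55/2.580 = 4.48 nM; then Vmax = 2.35(4.48+0.754)/0.754 = 16.3 mM/s.

16.3 mM/s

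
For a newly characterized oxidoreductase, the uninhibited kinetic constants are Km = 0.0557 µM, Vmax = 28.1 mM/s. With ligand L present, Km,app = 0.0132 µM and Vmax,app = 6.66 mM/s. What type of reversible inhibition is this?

Both Km and Vmax decrease by the same factor (~4.22-fold) — characteristic of uncompetitive inhibition.

uncompetitive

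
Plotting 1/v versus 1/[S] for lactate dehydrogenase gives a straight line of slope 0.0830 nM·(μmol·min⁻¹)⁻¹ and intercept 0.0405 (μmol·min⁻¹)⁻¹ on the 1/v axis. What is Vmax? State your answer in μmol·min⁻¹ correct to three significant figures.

24.7 μmol·min⁻¹

The y-intercept of a Lineweaver–Burk plot equals 1/Vmax, so Vmax = 1/0.0405 = 24.7 μmol·min⁻¹.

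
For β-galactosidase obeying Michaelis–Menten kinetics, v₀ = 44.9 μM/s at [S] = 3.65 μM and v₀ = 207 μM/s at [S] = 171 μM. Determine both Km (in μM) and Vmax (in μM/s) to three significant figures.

Km = 14.6 μM; Vmax = 225 μM/s

In reciprocal form, 1/v = (Km/Vmax)·(1/[S]) + 1/Vmax. The two points give (1/[S], 1/v) = (0.2740, 0.02227) and (0.005848, 0.004831).
Slope = (0.02227 − 0.004831)/(0.2740 − 0.005848) = 0.06505; intercept = 0.02227 − 0.06505×0.2740 = 0.004451.
Vmax = 1/intercept = 225 μM/s; Km = slope × Vmax = 0.06505 × 225 = 14.6 μM.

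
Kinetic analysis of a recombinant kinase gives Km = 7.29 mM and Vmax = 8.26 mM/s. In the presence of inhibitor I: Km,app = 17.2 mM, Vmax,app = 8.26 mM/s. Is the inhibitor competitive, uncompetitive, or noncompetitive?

Km increases (7.29 → 17.2 mM) while Vmax is unchanged — the hallmark of competitive inhibition.

competitive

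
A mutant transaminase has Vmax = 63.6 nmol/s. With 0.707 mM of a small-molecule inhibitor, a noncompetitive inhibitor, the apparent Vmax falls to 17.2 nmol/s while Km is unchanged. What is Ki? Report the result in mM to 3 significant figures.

Noncompetitive: Vmax,app = Vmax/α with α = 1 + [I]/Ki.
α = Vmax/Vmax,app = 63.6/17.2 = 3.698.
Ki = [I]/(α − 1) = 0.707/2.698 = 0.262 mM.

0.262 mM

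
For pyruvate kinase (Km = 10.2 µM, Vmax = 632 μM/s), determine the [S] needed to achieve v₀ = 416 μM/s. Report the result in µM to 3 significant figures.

Rearranging v = Vmax[S]/(Km+[S]) gives [S] = Km·v/(Vmax − v).
[S] = 10.2 × 416 / (632 − 416) = 4243/216.0 = 19.6 µM.

19.6 µM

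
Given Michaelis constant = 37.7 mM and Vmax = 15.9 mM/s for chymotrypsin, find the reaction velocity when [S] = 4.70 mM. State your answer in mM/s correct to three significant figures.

v = Vmax·[S]/(Km + [S]) = 15.9 × 4.70 / (37.7 + 4.70)
  = 74.73 / 42.40 = 1.76 mM/s.

1.76 mM/s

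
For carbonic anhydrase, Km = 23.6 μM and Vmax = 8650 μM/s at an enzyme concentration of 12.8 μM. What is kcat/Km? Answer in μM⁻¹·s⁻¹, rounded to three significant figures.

kcat = Vmax/[E]total = 8650/12.8 = 676 s⁻¹.
kcat/Km = 676/23.6 = 28.6 μM⁻¹·s⁻¹.

28.6 μM⁻¹·s⁻¹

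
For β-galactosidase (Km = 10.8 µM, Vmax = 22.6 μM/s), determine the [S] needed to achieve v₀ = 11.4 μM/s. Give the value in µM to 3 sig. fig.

11.0 µM

Rearranging v = Vmax[S]/(Km+[S]) gives [S] = Km·v/(Vmax − v).
[S] = 10.8 × 11.4 / (22.6 − 11.4) = 123.1/11.20 = 11.0 µM.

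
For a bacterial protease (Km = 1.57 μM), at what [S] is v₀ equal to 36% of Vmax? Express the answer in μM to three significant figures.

0.883 μM

v/Vmax = [S]/(Km+[S]) = 0.36, so [S] = Km·0.36/(1 − 0.36) = 1.57 × 0.5625.
[S] = 0.883 μM.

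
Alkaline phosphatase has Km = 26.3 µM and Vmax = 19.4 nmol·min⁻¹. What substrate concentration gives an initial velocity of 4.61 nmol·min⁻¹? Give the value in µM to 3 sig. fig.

8.20 µM

Rearranging v = Vmax[S]/(Km+[S]) gives [S] = Km·v/(Vmax − v).
[S] = 26.3 × 4.61 / (19.4 − 4.61) = 121.2/14.79 = 8.20 µM.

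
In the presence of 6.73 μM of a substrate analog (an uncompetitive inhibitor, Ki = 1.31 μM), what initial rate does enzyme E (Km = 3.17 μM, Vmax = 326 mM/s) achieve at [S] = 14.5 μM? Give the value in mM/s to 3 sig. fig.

α = 1 + [I]/Ki = 1 + 6.73/1.31 = 6.137.
For an uncompetitive inhibitor, both parameters are divided by α, giving Vmax/α and Km/α: Km,app = 0.517 μM, Vmax,app = 53.1 mM/s.
v = Vmax,app·[S]/(Km,app + [S]) = 53.1 × 14.5/(0.517 + 14.5) = 51.3 mM/s.

51.3 mM/s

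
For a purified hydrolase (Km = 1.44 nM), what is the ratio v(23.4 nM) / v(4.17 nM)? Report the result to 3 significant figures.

The fractional saturations are [S]/(Km+[S]) = 4.17/5.610 = 0.7433 and 23.4/24.84 = 0.9420.
v₂/v₁ is just their ratio: 0.9420/0.7433 = 1.27.

1.27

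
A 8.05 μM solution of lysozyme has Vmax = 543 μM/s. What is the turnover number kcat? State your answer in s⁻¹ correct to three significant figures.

kcat = Vmax/[E]total = 543 μM/s / 8.05 μM = 67.5 s⁻¹.

67.5 s⁻¹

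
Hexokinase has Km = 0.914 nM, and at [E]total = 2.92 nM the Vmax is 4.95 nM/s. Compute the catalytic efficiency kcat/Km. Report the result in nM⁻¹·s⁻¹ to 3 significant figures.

kcat = Vmax/[E]total = 4.95/2.92 = 1.70 s⁻¹.
kcat/Km = 1.70/0.914 = 1.85 nM⁻¹·s⁻¹.

1.85 nM⁻¹·s⁻¹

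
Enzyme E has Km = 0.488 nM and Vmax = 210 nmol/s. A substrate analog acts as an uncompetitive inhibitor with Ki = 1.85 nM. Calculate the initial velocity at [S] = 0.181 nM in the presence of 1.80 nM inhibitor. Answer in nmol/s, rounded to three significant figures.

α = 1 + [I]/Ki = 1 + 1.80/1.85 = 1.973.
For an uncompetitive inhibitor, both parameters are divided by α, giving Vmax/α and Km/α: Km,app = 0.247 nM, Vmax,app = 106 nmol/s.
v = Vmax,app·[S]/(Km,app + [S]) = 106 × 0.181/(0.247 + 0.181) = 45.0 nmol/s.

45.0 nmol/s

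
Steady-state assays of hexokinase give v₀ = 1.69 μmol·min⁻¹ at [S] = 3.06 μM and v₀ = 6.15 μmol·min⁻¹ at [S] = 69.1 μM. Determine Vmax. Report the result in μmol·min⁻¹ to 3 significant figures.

From v = Vmax[S]/(Km+[S]), each point gives Vmax = v(Km+[S])/[S].
Equating: 1.69(Km+3.06)/3.06 = 6.15(Km+69.1)/69.1.
0.5523·Km + 1.69 = 0.08900·Km + 6.15, so (0.5523 − 0.08900)·Km = 6.15 − 1.69.
Km = 4.460/0.4633 = 9.63 μM; then Vmax = 1.69(9.63+3.06)/3.06 = 7.01 μmol·min⁻¹.

7.01 μmol·min⁻¹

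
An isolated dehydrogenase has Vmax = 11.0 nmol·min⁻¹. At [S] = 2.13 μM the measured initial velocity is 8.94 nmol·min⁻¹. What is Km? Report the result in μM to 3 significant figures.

0.491 μM

From v = Vmax[S]/(Km+[S]), Km = [S](Vmax − v)/v.
Km = 2.13 × (11.0 − 8.94) / 8.94 = 4.388/8.94 = 0.491 μM.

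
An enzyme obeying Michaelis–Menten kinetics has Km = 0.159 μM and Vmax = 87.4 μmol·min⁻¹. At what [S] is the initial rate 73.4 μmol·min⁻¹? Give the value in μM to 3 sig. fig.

Rearranging v = Vmax[S]/(Km+[S]) gives [S] = Km·v/(Vmax − v).
[S] = 0.159 × 73.4 / (87.4 − 73.4) = 11.67/14.00 = 0.834 μM.

0.834 μM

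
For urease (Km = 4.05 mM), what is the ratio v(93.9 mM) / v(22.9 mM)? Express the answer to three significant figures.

1.13

The fractional saturations are [S]/(Km+[S]) = 22.9/26.95 = 0.8497 and 93.9/97.95 = 0.9587.
v₂/v₁ is just their ratio: 0.9587/0.8497 = 1.13.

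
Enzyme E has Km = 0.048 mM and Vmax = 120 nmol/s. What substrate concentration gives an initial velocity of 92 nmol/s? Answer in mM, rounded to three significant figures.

0.158 mM

Rearranging v = Vmax[S]/(Km+[S]) gives [S] = Km·v/(Vmax − v).
[S] = 0.048 × 92 / (120 − 92) = 4.416/28.00 = 0.158 mM.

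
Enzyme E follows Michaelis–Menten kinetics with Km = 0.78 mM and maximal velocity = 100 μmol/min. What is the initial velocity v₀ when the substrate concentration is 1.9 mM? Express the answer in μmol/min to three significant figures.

70.9 μmol/min

[S]/(Km+[S]) = 1.9/2.680 = 0.7090, the fractional saturation.
v = 0.7090 × Vmax = 0.7090 × 100 = 70.9 μmol/min.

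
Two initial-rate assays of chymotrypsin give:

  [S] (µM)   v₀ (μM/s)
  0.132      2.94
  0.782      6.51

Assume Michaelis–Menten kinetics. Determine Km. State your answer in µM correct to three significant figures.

In reciprocal form, 1/v = (Km/Vmax)·(1/[S]) + 1/Vmax. The two points give (1/[S], 1/v) = (7.576, 0.3401) and (1.279, 0.1536).
Slope = (0.3401 − 0.1536)/(7.576 − 1.279) = 0.02962; intercept = 0.3401 − 0.02962×7.576 = 0.1157.
Vmax = 1/intercept = 8.64 μM/s; Km = slope × Vmax = 0.02962 × 8.64 = 0.256 µM.

0.256 µM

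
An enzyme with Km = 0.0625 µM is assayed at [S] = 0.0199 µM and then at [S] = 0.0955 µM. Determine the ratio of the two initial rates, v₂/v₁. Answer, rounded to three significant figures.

2.50

Since Vmax cancels, v₂/v₁ = [S]₂(Km+[S]₁) / [S]₁(Km+[S]₂).
= 0.0955×(0.0625+0.0199) / (0.0199×(0.0625+0.0955)) = 0.007869/0.003144 = 2.50.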